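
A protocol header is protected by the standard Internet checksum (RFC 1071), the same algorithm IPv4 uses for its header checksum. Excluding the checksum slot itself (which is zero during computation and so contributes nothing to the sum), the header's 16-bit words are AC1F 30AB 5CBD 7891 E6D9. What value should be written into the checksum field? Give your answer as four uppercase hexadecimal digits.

670C

One's-complement addition (fold any carry out of bit 15 back into bit 0):
  0xAC1F + 0x30AB = 0x0DCCA
  0xDCCA + 0x5CBD = 0x13987 → wrap carry → 0x3988
  0x3988 + 0x7891 = 0x0B219
  0xB219 + 0xE6D9 = 0x198F2 → wrap carry → 0x98F3
One's-complement sum = 0x98F3.
Checksum = ~0x98F3 & 0xFFFF = 0x670C.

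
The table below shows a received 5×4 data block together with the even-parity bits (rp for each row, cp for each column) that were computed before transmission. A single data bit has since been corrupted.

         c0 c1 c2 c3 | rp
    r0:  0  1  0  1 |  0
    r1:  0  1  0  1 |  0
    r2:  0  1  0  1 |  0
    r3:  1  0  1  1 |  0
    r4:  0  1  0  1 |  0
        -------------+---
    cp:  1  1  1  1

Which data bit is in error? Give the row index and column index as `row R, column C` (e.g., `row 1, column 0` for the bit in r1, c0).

row 3, column 1

Recompute each row's even parity and compare to rp:
  r0: data parity 0, sent rp 0 → ok
  r1: data parity 0, sent rp 0 → ok
  r2: data parity 0, sent rp 0 → ok
  r3: data parity 1, sent rp 0 → mismatch
  r4: data parity 0, sent rp 0 → ok
Recompute each column's even parity and compare to cp:
  c0: data parity 1, sent cp 1 → ok
  c1: data parity 0, sent cp 1 → mismatch
  c2: data parity 1, sent cp 1 → ok
  c3: data parity 1, sent cp 1 → ok
Exactly one row (r3) and one column (c1) fail → the flipped bit is at their intersection.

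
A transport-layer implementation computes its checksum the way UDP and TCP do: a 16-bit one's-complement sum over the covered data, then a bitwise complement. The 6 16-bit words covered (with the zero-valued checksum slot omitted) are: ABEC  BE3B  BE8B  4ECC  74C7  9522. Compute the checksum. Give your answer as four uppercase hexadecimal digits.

7E95

One's-complement addition (fold any carry out of bit 15 back into bit 0):
  0xABEC + 0xBE3B = 0x16A27 → wrap carry → 0x6A28
  0x6A28 + 0xBE8B = 0x128B3 → wrap carry → 0x28B4
  0x28B4 + 0x4ECC = 0x07780
  0x7780 + 0x74C7 = 0x0EC47
  0xEC47 + 0x9522 = 0x18169 → wrap carry → 0x816A
One's-complement sum = 0x816A.
Checksum = ~0x816A & 0xFFFF = 0x7E95.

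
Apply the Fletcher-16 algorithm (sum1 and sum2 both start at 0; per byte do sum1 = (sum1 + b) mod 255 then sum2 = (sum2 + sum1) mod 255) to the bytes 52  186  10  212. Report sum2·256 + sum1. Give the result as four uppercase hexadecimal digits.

E9CD

Running sums (mod 255):
  after byte 0 (52): sum1=52, sum2=52
  after byte 1 (186): sum1=238, sum2=35
  after byte 2 (10): sum1=248, sum2=28
  after byte 3 (212): sum1=205, sum2=233
Checksum = sum2·256 + sum1 = 233·256 + 205 = 59853 = 0xE9CD.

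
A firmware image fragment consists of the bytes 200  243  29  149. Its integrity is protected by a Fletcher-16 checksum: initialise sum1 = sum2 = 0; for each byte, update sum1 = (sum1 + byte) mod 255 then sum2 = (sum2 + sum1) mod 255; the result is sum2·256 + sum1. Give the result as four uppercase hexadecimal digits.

Running sums (mod 255):
  after byte 0 (200): sum1=200, sum2=200
  after byte 1 (243): sum1=188, sum2=133
  after byte 2 (29): sum1=217, sum2=95
  after byte 3 (149): sum1=111, sum2=206
Checksum = sum2·256 + sum1 = 206·256 + 111 = 52847 = 0xCE6F.

CE6F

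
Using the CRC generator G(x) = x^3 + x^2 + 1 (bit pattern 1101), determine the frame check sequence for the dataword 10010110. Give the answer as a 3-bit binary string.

Append 3 zeros: 10010110000. Divide by 1101 (XOR where the leading bit is 1):
  pos 0: 1001 XOR 1101 = 0100
  pos 1: 1000 XOR 1101 = 0101
  pos 2: 1011 XOR 1101 = 0110
  pos 3: 1101 XOR 1101 = 0000
Remainder (last 3 bits) = 000. This is the CRC / FCS.

000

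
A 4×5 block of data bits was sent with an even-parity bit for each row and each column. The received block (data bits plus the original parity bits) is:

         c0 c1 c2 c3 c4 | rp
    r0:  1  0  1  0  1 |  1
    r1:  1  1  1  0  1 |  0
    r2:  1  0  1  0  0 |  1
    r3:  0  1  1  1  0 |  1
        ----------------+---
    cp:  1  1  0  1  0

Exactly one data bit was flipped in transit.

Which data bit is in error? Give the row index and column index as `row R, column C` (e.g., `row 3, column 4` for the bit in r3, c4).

Recompute each row's even parity and compare to rp:
  r0: data parity 1, sent rp 1 → ok
  r1: data parity 0, sent rp 0 → ok
  r2: data parity 0, sent rp 1 → mismatch
  r3: data parity 1, sent rp 1 → ok
Recompute each column's even parity and compare to cp:
  c0: data parity 1, sent cp 1 → ok
  c1: data parity 0, sent cp 1 → mismatch
  c2: data parity 0, sent cp 0 → ok
  c3: data parity 1, sent cp 1 → ok
  c4: data parity 0, sent cp 0 → ok
Exactly one row (r2) and one column (c1) fail → the flipped bit is at their intersection.

row 2, column 1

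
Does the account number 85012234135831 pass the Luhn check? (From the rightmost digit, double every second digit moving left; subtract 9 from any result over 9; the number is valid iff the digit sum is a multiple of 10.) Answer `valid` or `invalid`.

valid

From the right, keep odd positions and double even positions (subtract 9 from any doubled value over 9):
  doubled (positions 2,4,...): 6 1 2 6 4 0 7 → sum 26
  kept (positions 1,3,...): 1 8 3 4 2 1 5 → sum 24
Total = 50.
50 mod 10 = 0, so the number is valid.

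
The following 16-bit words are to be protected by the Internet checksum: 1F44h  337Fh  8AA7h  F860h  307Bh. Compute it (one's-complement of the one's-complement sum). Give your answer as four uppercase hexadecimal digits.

One's-complement addition (fold any carry out of bit 15 back into bit 0):
  0x1F44 + 0x337F = 0x052C3
  0x52C3 + 0x8AA7 = 0x0DD6A
  0xDD6A + 0xF860 = 0x1D5CA → wrap carry → 0xD5CB
  0xD5CB + 0x307B = 0x10646 → wrap carry → 0x0647
One's-complement sum = 0x0647.
Checksum = ~0x0647 & 0xFFFF = 0xF9B8.

F9B8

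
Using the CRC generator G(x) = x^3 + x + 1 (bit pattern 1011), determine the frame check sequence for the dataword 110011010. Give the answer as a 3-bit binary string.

Append 3 zeros: 110011010000. Divide by 1011 (XOR where the leading bit is 1):
  pos 0: 1100 XOR 1011 = 0111
  pos 1: 1111 XOR 1011 = 0100
  pos 2: 1001 XOR 1011 = 0010
  pos 4: 1001 XOR 1011 = 0010
  pos 6: 1000 XOR 1011 = 0011
  pos 8: 1100 XOR 1011 = 0111
Remainder (last 3 bits) = 111. This is the CRC / FCS.

111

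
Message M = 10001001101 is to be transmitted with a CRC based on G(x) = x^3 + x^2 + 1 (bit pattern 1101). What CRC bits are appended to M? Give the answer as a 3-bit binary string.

Append 3 zeros: 10001001101000. Divide by 1101 (XOR where the leading bit is 1):
  pos 0: 1000 XOR 1101 = 0101
  pos 1: 1011 XOR 1101 = 0110
  pos 2: 1100 XOR 1101 = 0001
  pos 5: 1011 XOR 1101 = 0110
  pos 6: 1100 XOR 1101 = 0001
  pos 9: 1100 XOR 1101 = 0001
Remainder (last 3 bits) = 010. This is the CRC / FCS.

010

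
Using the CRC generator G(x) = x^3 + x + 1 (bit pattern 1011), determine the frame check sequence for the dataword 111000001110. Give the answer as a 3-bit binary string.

Append 3 zeros: 111000001110000. Divide by 1011 (XOR where the leading bit is 1):
  pos 0: 1110 XOR 1011 = 0101
  pos 1: 1010 XOR 1011 = 0001
  pos 4: 1000 XOR 1011 = 0011
  pos 6: 1111 XOR 1011 = 0100
  pos 7: 1001 XOR 1011 = 0010
  pos 9: 1000 XOR 1011 = 0011
  pos 11: 1100 XOR 1011 = 0111
Remainder (last 3 bits) = 111. This is the CRC / FCS.

111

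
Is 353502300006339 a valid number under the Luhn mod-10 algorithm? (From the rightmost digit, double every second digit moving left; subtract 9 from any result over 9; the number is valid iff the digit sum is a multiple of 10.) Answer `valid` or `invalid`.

From the right, keep odd positions and double even positions (subtract 9 from any doubled value over 9):
  doubled (positions 2,4,...): 6 3 0 0 4 1 1 → sum 15
  kept (positions 1,3,...): 9 3 0 0 3 0 3 3 → sum 21
Total = 36.
36 mod 10 = 6, so the number is invalid.

invalid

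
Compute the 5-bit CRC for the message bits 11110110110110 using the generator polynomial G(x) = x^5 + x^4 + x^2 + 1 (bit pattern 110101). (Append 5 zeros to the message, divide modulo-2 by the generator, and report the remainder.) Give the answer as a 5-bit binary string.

Append 5 zeros: 1111011011011000000. Divide by 110101 (XOR where the leading bit is 1):
  pos 0: 111101 XOR 110101 = 001000
  pos 2: 100010 XOR 110101 = 010111
  pos 3: 101111 XOR 110101 = 011010
  pos 4: 110101 XOR 110101 = 000000
  pos 11: 110000 XOR 110101 = 000101
Remainder (last 5 bits) = 10100. This is the CRC / FCS.

10100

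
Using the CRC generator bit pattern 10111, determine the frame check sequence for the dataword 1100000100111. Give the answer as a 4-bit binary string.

0000

Append 4 zeros: 11000001001110000. Divide by 10111 (XOR where the leading bit is 1):
  pos 0: 11000 XOR 10111 = 01111
  pos 1: 11110 XOR 10111 = 01001
  pos 2: 10010 XOR 10111 = 00101
  pos 4: 10110 XOR 10111 = 00001
  pos 8: 10111 XOR 10111 = 00000
Remainder (last 4 bits) = 0000. This is the CRC / FCS.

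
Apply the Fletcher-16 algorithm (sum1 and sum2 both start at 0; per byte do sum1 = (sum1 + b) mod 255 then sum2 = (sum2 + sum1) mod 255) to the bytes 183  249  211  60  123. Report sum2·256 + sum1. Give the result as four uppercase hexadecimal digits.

ED3D

Running sums (mod 255):
  after byte 0 (183): sum1=183, sum2=183
  after byte 1 (249): sum1=177, sum2=105
  after byte 2 (211): sum1=133, sum2=238
  after byte 3 (60): sum1=193, sum2=176
  after byte 4 (123): sum1=61, sum2=237
Checksum = sum2·256 + sum1 = 237·256 + 61 = 60733 = 0xED3D.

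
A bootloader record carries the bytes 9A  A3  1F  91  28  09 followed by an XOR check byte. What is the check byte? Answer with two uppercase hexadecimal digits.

96

XOR the bytes together:
  start with 0x9A
  0x9A ⊕ 0xA3 = 0x39
  0x39 ⊕ 0x1F = 0x26
  0x26 ⊕ 0x91 = 0xB7
  0xB7 ⊕ 0x28 = 0x9F
  0x9F ⊕ 0x09 = 0x96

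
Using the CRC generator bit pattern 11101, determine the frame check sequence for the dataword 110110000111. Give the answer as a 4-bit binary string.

1101

Append 4 zeros: 1101100001110000. Divide by 11101 (XOR where the leading bit is 1):
  pos 0: 11011 XOR 11101 = 00110
  pos 2: 11000 XOR 11101 = 00101
  pos 4: 10100 XOR 11101 = 01001
  pos 5: 10011 XOR 11101 = 01110
  pos 6: 11101 XOR 11101 = 00000
  pos 11: 10000 XOR 11101 = 01101
Remainder (last 4 bits) = 1101. This is the CRC / FCS.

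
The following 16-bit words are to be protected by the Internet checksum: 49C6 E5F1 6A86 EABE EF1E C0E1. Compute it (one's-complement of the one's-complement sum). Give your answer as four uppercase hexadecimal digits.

CB01

One's-complement addition (fold any carry out of bit 15 back into bit 0):
  0x49C6 + 0xE5F1 = 0x12FB7 → wrap carry → 0x2FB8
  0x2FB8 + 0x6A86 = 0x09A3E
  0x9A3E + 0xEABE = 0x184FC → wrap carry → 0x84FD
  0x84FD + 0xEF1E = 0x1741B → wrap carry → 0x741C
  0x741C + 0xC0E1 = 0x134FD → wrap carry → 0x34FE
One's-complement sum = 0x34FE.
Checksum = ~0x34FE & 0xFFFF = 0xCB01.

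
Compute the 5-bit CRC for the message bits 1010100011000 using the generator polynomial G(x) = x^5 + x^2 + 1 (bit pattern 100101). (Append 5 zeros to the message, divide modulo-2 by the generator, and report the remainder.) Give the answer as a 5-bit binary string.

00111

Append 5 zeros: 101010001100000000. Divide by 100101 (XOR where the leading bit is 1):
  pos 0: 101010 XOR 100101 = 001111
  pos 2: 111100 XOR 100101 = 011001
  pos 3: 110011 XOR 100101 = 010110
  pos 4: 101101 XOR 100101 = 001000
  pos 6: 100000 XOR 100101 = 000101
  pos 9: 101000 XOR 100101 = 001101
  pos 11: 110100 XOR 100101 = 010001
  pos 12: 100010 XOR 100101 = 000111
Remainder (last 5 bits) = 00111. This is the CRC / FCS.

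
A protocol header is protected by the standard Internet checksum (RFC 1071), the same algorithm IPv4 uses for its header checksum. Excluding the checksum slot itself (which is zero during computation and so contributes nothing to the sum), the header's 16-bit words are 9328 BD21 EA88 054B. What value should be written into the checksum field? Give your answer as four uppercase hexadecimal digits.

One's-complement addition (fold any carry out of bit 15 back into bit 0):
  0x9328 + 0xBD21 = 0x15049 → wrap carry → 0x504A
  0x504A + 0xEA88 = 0x13AD2 → wrap carry → 0x3AD3
  0x3AD3 + 0x054B = 0x0401E
One's-complement sum = 0x401E.
Checksum = ~0x401E & 0xFFFF = 0xBFE1.

BFE1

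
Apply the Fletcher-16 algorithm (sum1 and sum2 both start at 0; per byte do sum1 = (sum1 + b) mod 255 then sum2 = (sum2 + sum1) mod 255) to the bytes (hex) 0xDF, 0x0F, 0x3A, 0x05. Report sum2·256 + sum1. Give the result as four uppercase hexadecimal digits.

Running sums (mod 255):
  after byte 0 (0xDF): sum1=223, sum2=223
  after byte 1 (0x0F): sum1=238, sum2=206
  after byte 2 (0x3A): sum1=41, sum2=247
  after byte 3 (0x05): sum1=46, sum2=38
Checksum = sum2·256 + sum1 = 38·256 + 46 = 9774 = 0x262E.

262E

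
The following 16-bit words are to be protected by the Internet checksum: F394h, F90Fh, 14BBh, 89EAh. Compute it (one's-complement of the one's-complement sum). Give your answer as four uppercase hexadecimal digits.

One's-complement addition (fold any carry out of bit 15 back into bit 0):
  0xF394 + 0xF90F = 0x1ECA3 → wrap carry → 0xECA4
  0xECA4 + 0x14BB = 0x1015F → wrap carry → 0x0160
  0x0160 + 0x89EA = 0x08B4A
One's-complement sum = 0x8B4A.
Checksum = ~0x8B4A & 0xFFFF = 0x74B5.

74B5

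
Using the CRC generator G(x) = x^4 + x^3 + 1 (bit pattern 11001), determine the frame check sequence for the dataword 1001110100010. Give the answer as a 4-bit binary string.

Append 4 zeros: 10011101000100000. Divide by 11001 (XOR where the leading bit is 1):
  pos 0: 10011 XOR 11001 = 01010
  pos 1: 10101 XOR 11001 = 01100
  pos 2: 11000 XOR 11001 = 00001
  pos 6: 11000 XOR 11001 = 00001
  pos 10: 11000 XOR 11001 = 00001
Remainder (last 4 bits) = 0100. This is the CRC / FCS.

0100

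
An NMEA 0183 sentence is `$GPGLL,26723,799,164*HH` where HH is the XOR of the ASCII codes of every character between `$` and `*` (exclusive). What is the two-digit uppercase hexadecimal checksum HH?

4A

XOR the ASCII codes of the payload characters:
  'G' = 0x47 → acc = 0x47
  'P' = 0x50 → acc = 0x17
  'G' = 0x47 → acc = 0x50
  'L' = 0x4C → acc = 0x1C
  'L' = 0x4C → acc = 0x50
  ',' = 0x2C → acc = 0x7C
  '2' = 0x32 → acc = 0x4E
  '6' = 0x36 → acc = 0x78
  '7' = 0x37 → acc = 0x4F
  '2' = 0x32 → acc = 0x7D
  '3' = 0x33 → acc = 0x4E
  ',' = 0x2C → acc = 0x62
  '7' = 0x37 → acc = 0x55
  '9' = 0x39 → acc = 0x6C
  '9' = 0x39 → acc = 0x55
  ',' = 0x2C → acc = 0x79
  '1' = 0x31 → acc = 0x48
  '6' = 0x36 → acc = 0x7E
  '4' = 0x34 → acc = 0x4A
Checksum = 0x4A.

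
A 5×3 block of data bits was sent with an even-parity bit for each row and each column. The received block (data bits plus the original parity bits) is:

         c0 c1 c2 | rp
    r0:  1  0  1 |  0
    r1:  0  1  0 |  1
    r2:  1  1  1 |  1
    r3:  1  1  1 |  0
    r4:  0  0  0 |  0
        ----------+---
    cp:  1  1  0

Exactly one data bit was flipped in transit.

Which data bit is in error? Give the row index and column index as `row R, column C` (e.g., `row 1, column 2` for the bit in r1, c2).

row 3, column 2

Recompute each row's even parity and compare to rp:
  r0: data parity 0, sent rp 0 → ok
  r1: data parity 1, sent rp 1 → ok
  r2: data parity 1, sent rp 1 → ok
  r3: data parity 1, sent rp 0 → mismatch
  r4: data parity 0, sent rp 0 → ok
Recompute each column's even parity and compare to cp:
  c0: data parity 1, sent cp 1 → ok
  c1: data parity 1, sent cp 1 → ok
  c2: data parity 1, sent cp 0 → mismatch
Exactly one row (r3) and one column (c2) fail → the flipped bit is at their intersection.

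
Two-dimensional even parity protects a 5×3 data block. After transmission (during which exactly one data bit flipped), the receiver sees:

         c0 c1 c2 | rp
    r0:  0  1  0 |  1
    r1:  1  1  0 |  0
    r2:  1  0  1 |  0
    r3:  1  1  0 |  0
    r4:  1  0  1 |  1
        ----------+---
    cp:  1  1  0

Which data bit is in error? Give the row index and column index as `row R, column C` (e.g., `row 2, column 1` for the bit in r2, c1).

Recompute each row's even parity and compare to rp:
  r0: data parity 1, sent rp 1 → ok
  r1: data parity 0, sent rp 0 → ok
  r2: data parity 0, sent rp 0 → ok
  r3: data parity 0, sent rp 0 → ok
  r4: data parity 0, sent rp 1 → mismatch
Recompute each column's even parity and compare to cp:
  c0: data parity 0, sent cp 1 → mismatch
  c1: data parity 1, sent cp 1 → ok
  c2: data parity 0, sent cp 0 → ok
Exactly one row (r4) and one column (c0) fail → the flipped bit is at their intersection.

row 4, column 0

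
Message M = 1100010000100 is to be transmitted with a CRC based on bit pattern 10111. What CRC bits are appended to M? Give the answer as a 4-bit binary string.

Append 4 zeros: 11000100001000000. Divide by 10111 (XOR where the leading bit is 1):
  pos 0: 11000 XOR 10111 = 01111
  pos 1: 11111 XOR 10111 = 01000
  pos 2: 10000 XOR 10111 = 00111
  pos 4: 11100 XOR 10111 = 01011
  pos 5: 10110 XOR 10111 = 00001
  pos 9: 11000 XOR 10111 = 01111
  pos 10: 11110 XOR 10111 = 01001
  pos 11: 10010 XOR 10111 = 00101
Remainder (last 4 bits) = 1010. This is the CRC / FCS.

1010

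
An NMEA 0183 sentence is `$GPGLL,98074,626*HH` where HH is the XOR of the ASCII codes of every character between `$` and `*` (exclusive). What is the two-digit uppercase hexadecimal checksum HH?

XOR the ASCII codes of the payload characters:
  'G' = 0x47 → acc = 0x47
  'P' = 0x50 → acc = 0x17
  'G' = 0x47 → acc = 0x50
  'L' = 0x4C → acc = 0x1C
  'L' = 0x4C → acc = 0x50
  ',' = 0x2C → acc = 0x7C
  '9' = 0x39 → acc = 0x45
  '8' = 0x38 → acc = 0x7D
  '0' = 0x30 → acc = 0x4D
  '7' = 0x37 → acc = 0x7A
  '4' = 0x34 → acc = 0x4E
  ',' = 0x2C → acc = 0x62
  '6' = 0x36 → acc = 0x54
  '2' = 0x32 → acc = 0x66
  '6' = 0x36 → acc = 0x50
Checksum = 0x50.

50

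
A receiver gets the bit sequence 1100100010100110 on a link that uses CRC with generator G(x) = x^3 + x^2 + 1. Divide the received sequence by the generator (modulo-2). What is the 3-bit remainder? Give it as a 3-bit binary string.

Modulo-2 division of 1100100010100110 by 1101:
  pos 0: 1100 XOR 1101 = 0001
  pos 3: 1100 XOR 1101 = 0001
  pos 6: 1010 XOR 1101 = 0111
  pos 7: 1111 XOR 1101 = 0010
  pos 9: 1000 XOR 1101 = 0101
  pos 10: 1011 XOR 1101 = 0110
  pos 11: 1101 XOR 1101 = 0000
Remainder = 000 (zero — the frame passes the CRC check).

000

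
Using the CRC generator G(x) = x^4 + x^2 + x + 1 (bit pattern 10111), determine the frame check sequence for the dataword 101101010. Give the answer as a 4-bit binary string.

Append 4 zeros: 1011010100000. Divide by 10111 (XOR where the leading bit is 1):
  pos 0: 10110 XOR 10111 = 00001
  pos 4: 11010 XOR 10111 = 01101
  pos 5: 11010 XOR 10111 = 01101
  pos 6: 11010 XOR 10111 = 01101
  pos 7: 11010 XOR 10111 = 01101
  pos 8: 11010 XOR 10111 = 01101
Remainder (last 4 bits) = 1101. This is the CRC / FCS.

1101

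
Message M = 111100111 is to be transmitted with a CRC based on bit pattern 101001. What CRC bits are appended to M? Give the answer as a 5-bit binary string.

Append 5 zeros: 11110011100000. Divide by 101001 (XOR where the leading bit is 1):
  pos 0: 111100 XOR 101001 = 010101
  pos 1: 101011 XOR 101001 = 000010
  pos 5: 101100 XOR 101001 = 000101
  pos 8: 101000 XOR 101001 = 000001
Remainder (last 5 bits) = 00001. This is the CRC / FCS.

00001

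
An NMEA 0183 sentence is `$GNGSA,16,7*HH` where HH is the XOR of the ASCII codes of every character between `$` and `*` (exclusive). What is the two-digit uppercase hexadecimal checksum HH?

XOR the ASCII codes of the payload characters:
  'G' = 0x47 → acc = 0x47
  'N' = 0x4E → acc = 0x09
  'G' = 0x47 → acc = 0x4E
  'S' = 0x53 → acc = 0x1D
  'A' = 0x41 → acc = 0x5C
  ',' = 0x2C → acc = 0x70
  '1' = 0x31 → acc = 0x41
  '6' = 0x36 → acc = 0x77
  ',' = 0x2C → acc = 0x5B
  '7' = 0x37 → acc = 0x6C
Checksum = 0x6C.

6C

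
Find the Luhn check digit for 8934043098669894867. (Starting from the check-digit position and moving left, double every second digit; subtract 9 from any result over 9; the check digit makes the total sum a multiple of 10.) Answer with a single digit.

0

Partial digits right→left: 7 6 8 4 9 8 9 6 6 8 9 0 3 4 0 4 3 9 8
Double every second digit counting from the check-digit position (so the 1st, 3rd, 5th, ... of the partial from the right).
  doubled (with −9 where >9): 5 7 9 9 3 9 6 0 6 7 → sum 61
  kept as-is: 6 4 8 6 8 0 4 4 9 → sum 49
Total = 61 + 49 = 110.
Check digit = (10 − (110 mod 10)) mod 10 = 0.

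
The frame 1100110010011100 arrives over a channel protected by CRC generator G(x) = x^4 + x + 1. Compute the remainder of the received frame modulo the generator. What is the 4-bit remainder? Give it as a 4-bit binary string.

Modulo-2 division of 1100110010011100 by 10011:
  pos 0: 11001 XOR 10011 = 01010
  pos 1: 10101 XOR 10011 = 00110
  pos 3: 11000 XOR 10011 = 01011
  pos 4: 10111 XOR 10011 = 00100
  pos 6: 10000 XOR 10011 = 00011
  pos 9: 11111 XOR 10011 = 01100
  pos 10: 11000 XOR 10011 = 01011
  pos 11: 10110 XOR 10011 = 00101
Remainder = 0101 (nonzero — an error is detected).

0101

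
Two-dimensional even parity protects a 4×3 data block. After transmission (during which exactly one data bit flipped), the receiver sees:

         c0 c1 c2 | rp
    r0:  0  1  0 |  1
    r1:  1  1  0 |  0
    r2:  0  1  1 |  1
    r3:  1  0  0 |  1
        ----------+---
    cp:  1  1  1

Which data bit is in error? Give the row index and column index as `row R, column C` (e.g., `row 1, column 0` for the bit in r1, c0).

Recompute each row's even parity and compare to rp:
  r0: data parity 1, sent rp 1 → ok
  r1: data parity 0, sent rp 0 → ok
  r2: data parity 0, sent rp 1 → mismatch
  r3: data parity 1, sent rp 1 → ok
Recompute each column's even parity and compare to cp:
  c0: data parity 0, sent cp 1 → mismatch
  c1: data parity 1, sent cp 1 → ok
  c2: data parity 1, sent cp 1 → ok
Exactly one row (r2) and one column (c0) fail → the flipped bit is at their intersection.

row 2, column 0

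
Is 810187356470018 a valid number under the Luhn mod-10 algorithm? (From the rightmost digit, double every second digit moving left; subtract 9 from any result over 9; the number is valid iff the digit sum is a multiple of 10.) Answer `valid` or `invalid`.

valid

From the right, keep odd positions and double even positions (subtract 9 from any doubled value over 9):
  doubled (positions 2,4,...): 2 0 8 1 5 2 2 → sum 20
  kept (positions 1,3,...): 8 0 7 6 3 8 0 8 → sum 40
Total = 60.
60 mod 10 = 0, so the number is valid.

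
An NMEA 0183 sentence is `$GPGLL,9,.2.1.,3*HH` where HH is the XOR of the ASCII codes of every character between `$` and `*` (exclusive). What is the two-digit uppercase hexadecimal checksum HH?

XOR the ASCII codes of the payload characters:
  'G' = 0x47 → acc = 0x47
  'P' = 0x50 → acc = 0x17
  'G' = 0x47 → acc = 0x50
  'L' = 0x4C → acc = 0x1C
  'L' = 0x4C → acc = 0x50
  ',' = 0x2C → acc = 0x7C
  '9' = 0x39 → acc = 0x45
  ',' = 0x2C → acc = 0x69
  '.' = 0x2E → acc = 0x47
  '2' = 0x32 → acc = 0x75
  '.' = 0x2E → acc = 0x5B
  '1' = 0x31 → acc = 0x6A
  '.' = 0x2E → acc = 0x44
  ',' = 0x2C → acc = 0x68
  '3' = 0x33 → acc = 0x5B
Checksum = 0x5B.

5B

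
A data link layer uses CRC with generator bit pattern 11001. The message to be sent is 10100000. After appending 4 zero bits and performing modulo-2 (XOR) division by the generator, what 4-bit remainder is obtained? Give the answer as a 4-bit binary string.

1000

Append 4 zeros: 101000000000. Divide by 11001 (XOR where the leading bit is 1):
  pos 0: 10100 XOR 11001 = 01101
  pos 1: 11010 XOR 11001 = 00011
  pos 4: 11000 XOR 11001 = 00001
Remainder (last 4 bits) = 1000. This is the CRC / FCS.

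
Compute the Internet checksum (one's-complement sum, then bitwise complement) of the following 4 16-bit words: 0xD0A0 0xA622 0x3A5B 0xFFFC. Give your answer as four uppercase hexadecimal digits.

One's-complement addition (fold any carry out of bit 15 back into bit 0):
  0xD0A0 + 0xA622 = 0x176C2 → wrap carry → 0x76C3
  0x76C3 + 0x3A5B = 0x0B11E
  0xB11E + 0xFFFC = 0x1B11A → wrap carry → 0xB11B
One's-complement sum = 0xB11B.
Checksum = ~0xB11B & 0xFFFF = 0x4EE4.

4EE4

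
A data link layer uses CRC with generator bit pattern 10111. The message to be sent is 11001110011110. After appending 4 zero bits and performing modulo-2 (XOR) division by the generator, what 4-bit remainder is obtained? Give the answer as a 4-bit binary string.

1000

Append 4 zeros: 110011100111100000. Divide by 10111 (XOR where the leading bit is 1):
  pos 0: 11001 XOR 10111 = 01110
  pos 1: 11101 XOR 10111 = 01010
  pos 2: 10101 XOR 10111 = 00010
  pos 5: 10001 XOR 10111 = 00110
  pos 7: 11011 XOR 10111 = 01100
  pos 8: 11001 XOR 10111 = 01110
  pos 9: 11100 XOR 10111 = 01011
  pos 10: 10110 XOR 10111 = 00001
Remainder (last 4 bits) = 1000. This is the CRC / FCS.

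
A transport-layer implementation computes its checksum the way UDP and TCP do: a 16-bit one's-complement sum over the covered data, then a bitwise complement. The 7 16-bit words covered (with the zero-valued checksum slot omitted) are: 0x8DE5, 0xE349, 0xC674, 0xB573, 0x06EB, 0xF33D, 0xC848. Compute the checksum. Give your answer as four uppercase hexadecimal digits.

5076

One's-complement addition (fold any carry out of bit 15 back into bit 0):
  0x8DE5 + 0xE349 = 0x1712E → wrap carry → 0x712F
  0x712F + 0xC674 = 0x137A3 → wrap carry → 0x37A4
  0x37A4 + 0xB573 = 0x0ED17
  0xED17 + 0x06EB = 0x0F402
  0xF402 + 0xF33D = 0x1E73F → wrap carry → 0xE740
  0xE740 + 0xC848 = 0x1AF88 → wrap carry → 0xAF89
One's-complement sum = 0xAF89.
Checksum = ~0xAF89 & 0xFFFF = 0x5076.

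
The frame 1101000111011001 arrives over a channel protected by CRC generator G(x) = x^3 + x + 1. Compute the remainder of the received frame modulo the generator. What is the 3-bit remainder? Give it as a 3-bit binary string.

Modulo-2 division of 1101000111011001 by 1011:
  pos 0: 1101 XOR 1011 = 0110
  pos 1: 1100 XOR 1011 = 0111
  pos 2: 1110 XOR 1011 = 0101
  pos 3: 1010 XOR 1011 = 0001
  pos 6: 1111 XOR 1011 = 0100
  pos 7: 1000 XOR 1011 = 0011
  pos 9: 1111 XOR 1011 = 0100
  pos 10: 1000 XOR 1011 = 0011
  pos 12: 1101 XOR 1011 = 0110
Remainder = 110 (nonzero — an error is detected).

110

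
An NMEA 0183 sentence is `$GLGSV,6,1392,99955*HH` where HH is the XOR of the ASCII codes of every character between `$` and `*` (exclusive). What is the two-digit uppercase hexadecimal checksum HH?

XOR the ASCII codes of the payload characters:
  'G' = 0x47 → acc = 0x47
  'L' = 0x4C → acc = 0x0B
  'G' = 0x47 → acc = 0x4C
  'S' = 0x53 → acc = 0x1F
  'V' = 0x56 → acc = 0x49
  ',' = 0x2C → acc = 0x65
  '6' = 0x36 → acc = 0x53
  ',' = 0x2C → acc = 0x7F
  '1' = 0x31 → acc = 0x4E
  '3' = 0x33 → acc = 0x7D
  '9' = 0x39 → acc = 0x44
  '2' = 0x32 → acc = 0x76
  ',' = 0x2C → acc = 0x5A
  '9' = 0x39 → acc = 0x63
  '9' = 0x39 → acc = 0x5A
  '9' = 0x39 → acc = 0x63
  '5' = 0x35 → acc = 0x56
  '5' = 0x35 → acc = 0x63
Checksum = 0x63.

63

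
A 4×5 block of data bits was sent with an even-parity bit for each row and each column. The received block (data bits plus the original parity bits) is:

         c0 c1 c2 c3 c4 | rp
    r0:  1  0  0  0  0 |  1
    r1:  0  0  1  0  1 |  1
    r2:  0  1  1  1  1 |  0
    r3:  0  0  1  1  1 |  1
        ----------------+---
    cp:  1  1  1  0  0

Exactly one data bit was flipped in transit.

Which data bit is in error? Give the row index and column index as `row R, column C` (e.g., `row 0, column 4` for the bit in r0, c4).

row 1, column 4

Recompute each row's even parity and compare to rp:
  r0: data parity 1, sent rp 1 → ok
  r1: data parity 0, sent rp 1 → mismatch
  r2: data parity 0, sent rp 0 → ok
  r3: data parity 1, sent rp 1 → ok
Recompute each column's even parity and compare to cp:
  c0: data parity 1, sent cp 1 → ok
  c1: data parity 1, sent cp 1 → ok
  c2: data parity 1, sent cp 1 → ok
  c3: data parity 0, sent cp 0 → ok
  c4: data parity 1, sent cp 0 → mismatch
Exactly one row (r1) and one column (c4) fail → the flipped bit is at their intersection.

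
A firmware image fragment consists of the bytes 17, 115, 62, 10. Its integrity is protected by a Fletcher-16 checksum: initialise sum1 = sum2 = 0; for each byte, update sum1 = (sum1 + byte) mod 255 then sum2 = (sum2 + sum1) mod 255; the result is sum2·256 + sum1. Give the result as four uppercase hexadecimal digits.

25CC

Running sums (mod 255):
  after byte 0 (17): sum1=17, sum2=17
  after byte 1 (115): sum1=132, sum2=149
  after byte 2 (62): sum1=194, sum2=88
  after byte 3 (10): sum1=204, sum2=37
Checksum = sum2·256 + sum1 = 37·256 + 204 = 9676 = 0x25CC.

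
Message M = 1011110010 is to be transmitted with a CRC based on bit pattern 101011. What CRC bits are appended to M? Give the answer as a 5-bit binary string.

11011

Append 5 zeros: 101111001000000. Divide by 101011 (XOR where the leading bit is 1):
  pos 0: 101111 XOR 101011 = 000100
  pos 3: 100001 XOR 101011 = 001010
  pos 5: 101000 XOR 101011 = 000011
  pos 9: 110000 XOR 101011 = 011011
Remainder (last 5 bits) = 11011. This is the CRC / FCS.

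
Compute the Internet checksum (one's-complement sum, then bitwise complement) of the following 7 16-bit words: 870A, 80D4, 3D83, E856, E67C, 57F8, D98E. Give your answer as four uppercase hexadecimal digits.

BA42

One's-complement addition (fold any carry out of bit 15 back into bit 0):
  0x870A + 0x80D4 = 0x107DE → wrap carry → 0x07DF
  0x07DF + 0x3D83 = 0x04562
  0x4562 + 0xE856 = 0x12DB8 → wrap carry → 0x2DB9
  0x2DB9 + 0xE67C = 0x11435 → wrap carry → 0x1436
  0x1436 + 0x57F8 = 0x06C2E
  0x6C2E + 0xD98E = 0x145BC → wrap carry → 0x45BD
One's-complement sum = 0x45BD.
Checksum = ~0x45BD & 0xFFFF = 0xBA42.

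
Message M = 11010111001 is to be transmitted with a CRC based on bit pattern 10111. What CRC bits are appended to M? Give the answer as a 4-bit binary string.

1101

Append 4 zeros: 110101110010000. Divide by 10111 (XOR where the leading bit is 1):
  pos 0: 11010 XOR 10111 = 01101
  pos 1: 11011 XOR 10111 = 01100
  pos 2: 11001 XOR 10111 = 01110
  pos 3: 11101 XOR 10111 = 01010
  pos 4: 10100 XOR 10111 = 00011
  pos 7: 11010 XOR 10111 = 01101
  pos 8: 11010 XOR 10111 = 01101
  pos 9: 11010 XOR 10111 = 01101
  pos 10: 11010 XOR 10111 = 01101
Remainder (last 4 bits) = 1101. This is the CRC / FCS.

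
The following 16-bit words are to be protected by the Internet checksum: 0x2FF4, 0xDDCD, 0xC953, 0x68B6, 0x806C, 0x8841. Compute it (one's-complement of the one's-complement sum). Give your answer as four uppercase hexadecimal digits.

One's-complement addition (fold any carry out of bit 15 back into bit 0):
  0x2FF4 + 0xDDCD = 0x10DC1 → wrap carry → 0x0DC2
  0x0DC2 + 0xC953 = 0x0D715
  0xD715 + 0x68B6 = 0x13FCB → wrap carry → 0x3FCC
  0x3FCC + 0x806C = 0x0C038
  0xC038 + 0x8841 = 0x14879 → wrap carry → 0x487A
One's-complement sum = 0x487A.
Checksum = ~0x487A & 0xFFFF = 0xB785.

B785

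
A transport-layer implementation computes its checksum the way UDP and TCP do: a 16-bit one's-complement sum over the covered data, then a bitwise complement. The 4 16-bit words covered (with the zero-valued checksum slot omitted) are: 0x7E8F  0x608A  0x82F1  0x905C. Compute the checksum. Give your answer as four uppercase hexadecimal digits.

One's-complement addition (fold any carry out of bit 15 back into bit 0):
  0x7E8F + 0x608A = 0x0DF19
  0xDF19 + 0x82F1 = 0x1620A → wrap carry → 0x620B
  0x620B + 0x905C = 0x0F267
One's-complement sum = 0xF267.
Checksum = ~0xF267 & 0xFFFF = 0x0D98.

0D98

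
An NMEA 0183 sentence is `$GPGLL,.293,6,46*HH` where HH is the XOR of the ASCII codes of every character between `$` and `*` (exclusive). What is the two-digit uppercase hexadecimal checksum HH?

5E

XOR the ASCII codes of the payload characters:
  'G' = 0x47 → acc = 0x47
  'P' = 0x50 → acc = 0x17
  'G' = 0x47 → acc = 0x50
  'L' = 0x4C → acc = 0x1C
  'L' = 0x4C → acc = 0x50
  ',' = 0x2C → acc = 0x7C
  '.' = 0x2E → acc = 0x52
  '2' = 0x32 → acc = 0x60
  '9' = 0x39 → acc = 0x59
  '3' = 0x33 → acc = 0x6A
  ',' = 0x2C → acc = 0x46
  '6' = 0x36 → acc = 0x70
  ',' = 0x2C → acc = 0x5C
  '4' = 0x34 → acc = 0x68
  '6' = 0x36 → acc = 0x5E
Checksum = 0x5E.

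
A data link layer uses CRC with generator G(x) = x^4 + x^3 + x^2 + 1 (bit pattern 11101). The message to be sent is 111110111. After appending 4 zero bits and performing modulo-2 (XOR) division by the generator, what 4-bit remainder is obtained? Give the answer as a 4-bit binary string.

Append 4 zeros: 1111101110000. Divide by 11101 (XOR where the leading bit is 1):
  pos 0: 11111 XOR 11101 = 00010
  pos 3: 10011 XOR 11101 = 01110
  pos 4: 11101 XOR 11101 = 00000
Remainder (last 4 bits) = 0000. This is the CRC / FCS.

0000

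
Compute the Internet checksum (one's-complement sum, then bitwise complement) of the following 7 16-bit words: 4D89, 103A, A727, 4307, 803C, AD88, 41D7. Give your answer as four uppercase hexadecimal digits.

4871

One's-complement addition (fold any carry out of bit 15 back into bit 0):
  0x4D89 + 0x103A = 0x05DC3
  0x5DC3 + 0xA727 = 0x104EA → wrap carry → 0x04EB
  0x04EB + 0x4307 = 0x047F2
  0x47F2 + 0x803C = 0x0C82E
  0xC82E + 0xAD88 = 0x175B6 → wrap carry → 0x75B7
  0x75B7 + 0x41D7 = 0x0B78E
One's-complement sum = 0xB78E.
Checksum = ~0xB78E & 0xFFFF = 0x4871.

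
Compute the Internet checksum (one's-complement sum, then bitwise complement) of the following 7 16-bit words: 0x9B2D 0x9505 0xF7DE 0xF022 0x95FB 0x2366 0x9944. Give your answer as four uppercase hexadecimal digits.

One's-complement addition (fold any carry out of bit 15 back into bit 0):
  0x9B2D + 0x9505 = 0x13032 → wrap carry → 0x3033
  0x3033 + 0xF7DE = 0x12811 → wrap carry → 0x2812
  0x2812 + 0xF022 = 0x11834 → wrap carry → 0x1835
  0x1835 + 0x95FB = 0x0AE30
  0xAE30 + 0x2366 = 0x0D196
  0xD196 + 0x9944 = 0x16ADA → wrap carry → 0x6ADB
One's-complement sum = 0x6ADB.
Checksum = ~0x6ADB & 0xFFFF = 0x9524.

9524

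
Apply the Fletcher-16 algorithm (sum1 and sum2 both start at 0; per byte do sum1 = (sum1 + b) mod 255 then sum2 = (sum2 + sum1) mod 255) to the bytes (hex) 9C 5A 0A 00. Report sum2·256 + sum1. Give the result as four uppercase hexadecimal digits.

Running sums (mod 255):
  after byte 0 (9C): sum1=156, sum2=156
  after byte 1 (5A): sum1=246, sum2=147
  after byte 2 (0A): sum1=1, sum2=148
  after byte 3 (00): sum1=1, sum2=149
Checksum = sum2·256 + sum1 = 149·256 + 1 = 38145 = 0x9501.

9501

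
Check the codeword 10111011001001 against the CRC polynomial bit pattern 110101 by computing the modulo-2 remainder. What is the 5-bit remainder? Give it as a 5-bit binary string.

00000

Modulo-2 division of 10111011001001 by 110101:
  pos 0: 101110 XOR 110101 = 011011
  pos 1: 110111 XOR 110101 = 000010
  pos 5: 101001 XOR 110101 = 011100
  pos 6: 111000 XOR 110101 = 001101
  pos 8: 110101 XOR 110101 = 000000
Remainder = 00000 (zero — the frame passes the CRC check).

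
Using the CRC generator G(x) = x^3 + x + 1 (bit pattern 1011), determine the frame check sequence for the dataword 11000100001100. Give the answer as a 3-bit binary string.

Append 3 zeros: 11000100001100000. Divide by 1011 (XOR where the leading bit is 1):
  pos 0: 1100 XOR 1011 = 0111
  pos 1: 1110 XOR 1011 = 0101
  pos 2: 1011 XOR 1011 = 0000
  pos 10: 1100 XOR 1011 = 0111
  pos 11: 1110 XOR 1011 = 0101
  pos 12: 1010 XOR 1011 = 0001
Remainder (last 3 bits) = 010. This is the CRC / FCS.

010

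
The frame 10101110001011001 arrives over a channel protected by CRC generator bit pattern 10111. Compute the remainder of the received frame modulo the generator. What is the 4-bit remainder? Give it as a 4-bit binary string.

0001

Modulo-2 division of 10101110001011001 by 10111:
  pos 0: 10101 XOR 10111 = 00010
  pos 3: 10110 XOR 10111 = 00001
  pos 7: 10010 XOR 10111 = 00101
  pos 9: 10111 XOR 10111 = 00000
Remainder = 0001 (nonzero — an error is detected).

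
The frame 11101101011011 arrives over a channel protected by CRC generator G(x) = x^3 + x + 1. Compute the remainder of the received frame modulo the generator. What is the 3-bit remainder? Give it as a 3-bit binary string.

001

Modulo-2 division of 11101101011011 by 1011:
  pos 0: 1110 XOR 1011 = 0101
  pos 1: 1011 XOR 1011 = 0000
  pos 5: 1010 XOR 1011 = 0001
  pos 8: 1110 XOR 1011 = 0101
  pos 9: 1011 XOR 1011 = 0000
Remainder = 001 (nonzero — an error is detected).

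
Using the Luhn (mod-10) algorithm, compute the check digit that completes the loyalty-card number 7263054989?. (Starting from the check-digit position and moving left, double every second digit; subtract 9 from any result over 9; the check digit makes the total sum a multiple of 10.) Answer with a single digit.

6

Partial digits right→left: 9 8 9 4 5 0 3 6 2 7
Double every second digit counting from the check-digit position (so the 1st, 3rd, 5th, ... of the partial from the right).
  doubled (with −9 where >9): 9 9 1 6 4 → sum 29
  kept as-is: 8 4 0 6 7 → sum 25
Total = 29 + 25 = 54.
Check digit = (10 − (54 mod 10)) mod 10 = 6.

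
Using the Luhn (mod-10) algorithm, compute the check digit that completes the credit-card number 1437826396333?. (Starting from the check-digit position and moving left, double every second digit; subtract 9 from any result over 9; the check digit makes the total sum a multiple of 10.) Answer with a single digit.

6

Partial digits right→left: 3 3 3 6 9 3 6 2 8 7 3 4 1
Double every second digit counting from the check-digit position (so the 1st, 3rd, 5th, ... of the partial from the right).
  doubled (with −9 where >9): 6 6 9 3 7 6 2 → sum 39
  kept as-is: 3 6 3 2 7 4 → sum 25
Total = 39 + 25 = 64.
Check digit = (10 − (64 mod 10)) mod 10 = 6.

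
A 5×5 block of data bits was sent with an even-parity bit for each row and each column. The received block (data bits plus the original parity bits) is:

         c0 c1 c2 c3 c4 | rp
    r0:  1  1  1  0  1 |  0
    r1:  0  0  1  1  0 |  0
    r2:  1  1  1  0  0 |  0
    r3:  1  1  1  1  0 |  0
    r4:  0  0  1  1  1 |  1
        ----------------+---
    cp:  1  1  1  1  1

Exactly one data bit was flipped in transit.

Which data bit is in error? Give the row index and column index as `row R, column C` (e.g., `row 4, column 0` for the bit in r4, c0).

row 2, column 4

Recompute each row's even parity and compare to rp:
  r0: data parity 0, sent rp 0 → ok
  r1: data parity 0, sent rp 0 → ok
  r2: data parity 1, sent rp 0 → mismatch
  r3: data parity 0, sent rp 0 → ok
  r4: data parity 1, sent rp 1 → ok
Recompute each column's even parity and compare to cp:
  c0: data parity 1, sent cp 1 → ok
  c1: data parity 1, sent cp 1 → ok
  c2: data parity 1, sent cp 1 → ok
  c3: data parity 1, sent cp 1 → ok
  c4: data parity 0, sent cp 1 → mismatch
Exactly one row (r2) and one column (c4) fail → the flipped bit is at their intersection.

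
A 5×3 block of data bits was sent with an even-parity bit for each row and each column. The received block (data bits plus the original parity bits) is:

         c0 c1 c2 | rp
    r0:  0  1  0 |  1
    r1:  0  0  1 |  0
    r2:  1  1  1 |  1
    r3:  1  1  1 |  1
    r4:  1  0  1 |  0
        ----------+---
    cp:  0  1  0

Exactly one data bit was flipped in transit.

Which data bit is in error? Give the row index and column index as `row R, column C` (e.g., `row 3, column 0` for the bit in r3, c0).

row 1, column 0

Recompute each row's even parity and compare to rp:
  r0: data parity 1, sent rp 1 → ok
  r1: data parity 1, sent rp 0 → mismatch
  r2: data parity 1, sent rp 1 → ok
  r3: data parity 1, sent rp 1 → ok
  r4: data parity 0, sent rp 0 → ok
Recompute each column's even parity and compare to cp:
  c0: data parity 1, sent cp 0 → mismatch
  c1: data parity 1, sent cp 1 → ok
  c2: data parity 0, sent cp 0 → ok
Exactly one row (r1) and one column (c0) fail → the flipped bit is at their intersection.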